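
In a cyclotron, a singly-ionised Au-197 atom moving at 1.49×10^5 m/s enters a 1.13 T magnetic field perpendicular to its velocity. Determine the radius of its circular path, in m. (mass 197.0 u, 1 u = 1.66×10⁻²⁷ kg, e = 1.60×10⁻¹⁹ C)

r ≈ 0.270 m

The magnetic force provides the centripetal force: qvB = mv²/r, so r = mv/(qB).
r = (3.27×10^-25 kg)(1.49×10^5 m/s) / [(1×1.60×10^-19 C)(1.13 T)] = 0.270 m.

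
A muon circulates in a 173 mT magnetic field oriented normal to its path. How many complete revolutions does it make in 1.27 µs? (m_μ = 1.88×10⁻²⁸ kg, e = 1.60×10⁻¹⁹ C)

T = 2πm/(qB) = 2π(1.88×10^-28) / [(1×1.60×10^-19)(0.173)] = 4.2675×10^-8 s.
N = t/T = 1.27×10^-6 / 4.2675×10^-8 ≈ 29.76, so 29 complete revolutions.

N = 29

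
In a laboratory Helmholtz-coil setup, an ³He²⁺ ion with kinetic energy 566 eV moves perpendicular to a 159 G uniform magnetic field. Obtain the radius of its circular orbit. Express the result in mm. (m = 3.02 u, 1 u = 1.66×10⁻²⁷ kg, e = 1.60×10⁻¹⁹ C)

Convert the energy: K = 566 eV = 9.06×10^-17 J.
v = √(2K/m) = √(2·9.06×10^-17/5.01×10^-27) = 1.90×10^5 m/s.
r = mv/(qB) = (5.01×10^-27)(1.90×10^5) / [(2×1.60×10^-19)(0.0159)] = 0.187 m.

r ≈ 187 mm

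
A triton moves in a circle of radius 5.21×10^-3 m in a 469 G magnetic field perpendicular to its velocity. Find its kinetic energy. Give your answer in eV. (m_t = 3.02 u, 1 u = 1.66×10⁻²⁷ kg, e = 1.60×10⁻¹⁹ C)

v = qBr/m = (1×1.60×10^-19)(0.0469)(5.21×10^-3) / (5.01×10^-27) = 7800 m/s.
K = ½mv² = 0.5·(5.01×10^-27)·(7800)² = 1.52×10^-19 J = 0.953 eV.

K ≈ 0.953 eV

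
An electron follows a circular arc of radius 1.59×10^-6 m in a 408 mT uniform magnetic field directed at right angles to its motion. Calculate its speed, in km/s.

From qvB = mv²/r, v = qBr/m.
v = (1×1.60×10^-19)(0.408)(1.59×10^-6) / (9.11×10^-31) = 1.14×10^5 m/s.

v ≈ 114 km/s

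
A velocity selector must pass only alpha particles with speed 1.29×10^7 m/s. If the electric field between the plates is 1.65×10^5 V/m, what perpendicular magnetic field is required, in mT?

qE = qvB ⇒ B = E/v = (1.65×10^5) / (1.29×10^7) = 0.0128 T.

B ≈ 12.8 mT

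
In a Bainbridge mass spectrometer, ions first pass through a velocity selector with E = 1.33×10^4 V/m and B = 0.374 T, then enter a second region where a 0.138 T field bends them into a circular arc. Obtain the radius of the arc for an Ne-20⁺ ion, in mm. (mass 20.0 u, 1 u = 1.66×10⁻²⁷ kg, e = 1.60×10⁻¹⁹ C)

The selector passes v = E/B = 1.33×10^4/0.374 = 3.56×10^4 m/s.
In the deflection region, r = mv/(qB₂) = (3.32×10^-26)(3.56×10^4) / [(1×1.60×10^-19)(0.138)] = 0.0535 m.

r ≈ 53.5 mm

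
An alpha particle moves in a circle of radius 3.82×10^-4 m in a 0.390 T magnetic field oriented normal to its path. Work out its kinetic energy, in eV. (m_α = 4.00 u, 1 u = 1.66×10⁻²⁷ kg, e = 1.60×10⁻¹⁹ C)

v = qBr/m = (2×1.60×10^-19)(0.390)(3.82×10^-4) / (6.64×10^-27) = 7180 m/s.
K = ½mv² = 0.5·(6.64×10^-27)·(7180)² = 1.71×10^-19 J = 1.07 eV.

K ≈ 1.07 eV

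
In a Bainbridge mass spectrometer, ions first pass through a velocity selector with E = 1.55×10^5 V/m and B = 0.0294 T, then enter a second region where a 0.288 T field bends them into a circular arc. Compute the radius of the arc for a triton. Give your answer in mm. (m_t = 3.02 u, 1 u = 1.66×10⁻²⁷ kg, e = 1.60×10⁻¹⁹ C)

The selector passes v = E/B = 1.55×10^5/0.0294 = 5.27×10^6 m/s.
In the deflection region, r = mv/(qB₂) = (5.01×10^-27)(5.27×10^6) / [(1×1.60×10^-19)(0.288)] = 0.574 m.

r ≈ 574 mm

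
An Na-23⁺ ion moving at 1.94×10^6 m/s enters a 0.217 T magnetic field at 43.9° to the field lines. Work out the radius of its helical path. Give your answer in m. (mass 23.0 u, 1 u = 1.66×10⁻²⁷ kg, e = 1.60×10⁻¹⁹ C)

r ≈ 1.48 m

Only the perpendicular component v⊥ = v sin43.9° = 1.35×10^6 m/s is bent by the field.
r = m v⊥ /(qB) = (3.82×10^-26)(1.35×10^6) / [(1×1.60×10^-19)(0.217)] = 1.48 m.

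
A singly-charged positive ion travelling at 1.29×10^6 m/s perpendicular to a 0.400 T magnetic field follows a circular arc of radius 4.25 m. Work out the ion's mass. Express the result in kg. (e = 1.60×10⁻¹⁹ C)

m ≈ 2.11×10^-25 kg

qvB = mv²/r ⇒ m = qBr/v.
m = (1×1.60×10^-19)(0.400)(4.25) / (1.29×10^6) = 2.11×10^-25 kg.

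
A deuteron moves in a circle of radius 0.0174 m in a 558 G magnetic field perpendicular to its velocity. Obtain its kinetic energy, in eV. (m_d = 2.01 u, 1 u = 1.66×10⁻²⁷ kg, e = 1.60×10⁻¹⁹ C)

K ≈ 22.6 eV

v = qBr/m = (1×1.60×10^-19)(0.0558)(0.0174) / (3.34×10^-27) = 4.66×10^4 m/s.
K = ½mv² = 0.5·(3.34×10^-27)·(4.66×10^4)² = 3.62×10^-18 J = 22.6 eV.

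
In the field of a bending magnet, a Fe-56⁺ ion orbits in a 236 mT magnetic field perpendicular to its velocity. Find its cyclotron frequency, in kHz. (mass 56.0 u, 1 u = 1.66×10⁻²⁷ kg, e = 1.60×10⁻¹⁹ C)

f = qB/(2πm) = (1×1.60×10^-19)(0.236) / [2π(9.30×10^-26)] = 6.46×10^4 Hz.

f ≈ 64.6 kHz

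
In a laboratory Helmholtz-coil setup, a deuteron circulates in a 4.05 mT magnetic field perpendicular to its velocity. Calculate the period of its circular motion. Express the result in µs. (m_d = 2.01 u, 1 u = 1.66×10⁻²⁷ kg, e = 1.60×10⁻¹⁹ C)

The cyclotron period is independent of speed: T = 2πm/(qB).
T = 2π(3.34×10^-27) / [(1×1.60×10^-19)(4.05×10^-3)] = 3.24×10^-5 s.

T ≈ 32.4 µs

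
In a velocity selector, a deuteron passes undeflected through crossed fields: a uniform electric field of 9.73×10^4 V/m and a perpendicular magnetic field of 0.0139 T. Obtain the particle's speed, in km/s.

v ≈ 7000 km/s

For zero net force, qE = qvB, so v = E/B.
v = (9.73×10^4) / (0.0139) = 7.00×10^6 m/s.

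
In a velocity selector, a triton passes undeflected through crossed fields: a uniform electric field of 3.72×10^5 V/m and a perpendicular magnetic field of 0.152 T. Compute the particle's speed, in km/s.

For zero net force, qE = qvB, so v = E/B.
v = (3.72×10^5) / (0.152) = 2.45×10^6 m/s.

v ≈ 2450 km/s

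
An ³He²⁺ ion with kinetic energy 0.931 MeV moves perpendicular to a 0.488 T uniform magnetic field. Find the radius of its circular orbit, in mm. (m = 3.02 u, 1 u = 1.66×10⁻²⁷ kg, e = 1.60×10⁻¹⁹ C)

r ≈ 247 mm

Convert the energy: K = 0.931 MeV = 1.49×10^-13 J.
v = √(2K/m) = √(2·1.49×10^-13/5.01×10^-27) = 7.71×10^6 m/s.
r = mv/(qB) = (5.01×10^-27)(7.71×10^6) / [(2×1.60×10^-19)(0.488)] = 0.247 m.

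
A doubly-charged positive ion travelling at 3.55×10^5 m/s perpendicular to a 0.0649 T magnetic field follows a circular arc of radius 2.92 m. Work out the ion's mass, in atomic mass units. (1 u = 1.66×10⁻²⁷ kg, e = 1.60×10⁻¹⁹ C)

qvB = mv²/r ⇒ m = qBr/v.
m = (2×1.60×10^-19)(0.0649)(2.92) / (3.55×10^5) = 1.71×10^-25 kg = 103 u.

m ≈ 103 u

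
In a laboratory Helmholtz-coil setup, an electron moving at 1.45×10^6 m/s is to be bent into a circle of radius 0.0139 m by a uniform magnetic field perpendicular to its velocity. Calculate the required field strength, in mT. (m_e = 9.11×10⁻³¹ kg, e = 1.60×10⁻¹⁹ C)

qvB = mv²/r gives B = mv/(qr).
B = (9.11×10^-31)(1.45×10^6) / [(1×1.60×10^-19)(0.0139)] = 5.94×10^-4 T.

B ≈ 0.594 mT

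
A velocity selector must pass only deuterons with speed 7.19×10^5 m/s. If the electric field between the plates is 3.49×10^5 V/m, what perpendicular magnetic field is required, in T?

B ≈ 0.485 T

qE = qvB ⇒ B = E/v = (3.49×10^5) / (7.19×10^5) = 0.485 T.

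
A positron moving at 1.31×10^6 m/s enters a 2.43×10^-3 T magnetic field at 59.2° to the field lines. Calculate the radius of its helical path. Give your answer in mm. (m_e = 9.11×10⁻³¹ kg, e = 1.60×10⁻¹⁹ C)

Only the perpendicular component v⊥ = v sin59.2° = 1.13×10^6 m/s is bent by the field.
r = m v⊥ /(qB) = (9.11×10^-31)(1.13×10^6) / [(1×1.60×10^-19)(2.43×10^-3)] = 2.64×10^-3 m.

r ≈ 2.64 mm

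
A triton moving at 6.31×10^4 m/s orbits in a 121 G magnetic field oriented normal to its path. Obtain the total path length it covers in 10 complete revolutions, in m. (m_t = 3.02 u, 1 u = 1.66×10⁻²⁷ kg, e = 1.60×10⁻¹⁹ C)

L ≈ 10.3 m

r = mv/(qB) = 0.163 m, so one revolution covers 2πr = 1.03 m.
In 10 revolutions: L = 10·2πr = 10.3 m.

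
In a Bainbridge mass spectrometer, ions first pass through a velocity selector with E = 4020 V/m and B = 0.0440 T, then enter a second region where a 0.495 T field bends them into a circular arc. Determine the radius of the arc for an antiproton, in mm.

The selector passes v = E/B = 4020/0.0440 = 9.14×10^4 m/s.
In the deflection region, r = mv/(qB₂) = (1.67×10^-27)(9.14×10^4) / [(1×1.60×10^-19)(0.495)] = 1.93×10^-3 m.

r ≈ 1.93 mm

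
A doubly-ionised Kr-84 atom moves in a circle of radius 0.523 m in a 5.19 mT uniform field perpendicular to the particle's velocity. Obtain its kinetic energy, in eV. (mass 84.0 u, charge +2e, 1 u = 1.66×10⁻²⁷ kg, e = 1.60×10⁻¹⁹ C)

K ≈ 16.9 eV

v = qBr/m = (2×1.60×10^-19)(5.19×10^-3)(0.523) / (1.39×10^-25) = 6230 m/s.
K = ½mv² = 0.5·(1.39×10^-25)·(6230)² = 2.71×10^-18 J = 16.9 eV.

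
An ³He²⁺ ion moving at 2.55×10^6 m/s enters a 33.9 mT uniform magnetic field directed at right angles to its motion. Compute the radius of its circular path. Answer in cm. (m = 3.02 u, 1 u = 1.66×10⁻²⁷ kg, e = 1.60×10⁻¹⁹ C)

r ≈ 118 cm

The magnetic force provides the centripetal force: qvB = mv²/r, so r = mv/(qB).
r = (5.01×10^-27 kg)(2.55×10^6 m/s) / [(2×1.60×10^-19 C)(0.0339 T)] = 1.18 m.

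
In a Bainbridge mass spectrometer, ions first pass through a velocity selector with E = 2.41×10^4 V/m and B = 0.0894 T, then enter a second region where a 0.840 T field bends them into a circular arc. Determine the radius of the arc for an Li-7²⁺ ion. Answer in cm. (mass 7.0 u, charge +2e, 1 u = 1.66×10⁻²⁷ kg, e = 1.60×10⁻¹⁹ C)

r ≈ 1.17 cm

The selector passes v = E/B = 2.41×10^4/0.0894 = 2.70×10^5 m/s.
In the deflection region, r = mv/(qB₂) = (1.16×10^-26)(2.70×10^5) / [(2×1.60×10^-19)(0.840)] = 0.0117 m.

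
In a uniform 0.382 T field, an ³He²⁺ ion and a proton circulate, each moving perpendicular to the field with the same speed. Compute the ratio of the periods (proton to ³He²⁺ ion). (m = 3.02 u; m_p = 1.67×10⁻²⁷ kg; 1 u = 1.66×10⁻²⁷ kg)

T = 2πm/(qB) is independent of speed, so T₂/T₁ = (m₂/q₂)/(m₁/q₁).
T_{proton}/T_{³He²⁺ ion} = (1.67×10^-27/1e) / (5.01×10^-27/2e) = 0.666.

ratio ≈ 0.666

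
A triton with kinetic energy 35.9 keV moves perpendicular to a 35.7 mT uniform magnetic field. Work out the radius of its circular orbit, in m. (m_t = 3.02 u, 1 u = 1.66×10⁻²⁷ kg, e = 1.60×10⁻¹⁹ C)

Convert the energy: K = 35.9 keV = 5.74×10^-15 J.
v = √(2K/m) = √(2·5.74×10^-15/5.01×10^-27) = 1.51×10^6 m/s.
r = mv/(qB) = (5.01×10^-27)(1.51×10^6) / [(1×1.60×10^-19)(0.0357)] = 1.33 m.

r ≈ 1.33 m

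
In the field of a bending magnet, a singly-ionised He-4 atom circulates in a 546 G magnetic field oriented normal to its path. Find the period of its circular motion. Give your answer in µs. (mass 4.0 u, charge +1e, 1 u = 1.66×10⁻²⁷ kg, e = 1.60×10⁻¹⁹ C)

The cyclotron period is independent of speed: T = 2πm/(qB).
T = 2π(6.64×10^-27) / [(1×1.60×10^-19)(0.0546)] = 4.78×10^-6 s.

T ≈ 4.78 µs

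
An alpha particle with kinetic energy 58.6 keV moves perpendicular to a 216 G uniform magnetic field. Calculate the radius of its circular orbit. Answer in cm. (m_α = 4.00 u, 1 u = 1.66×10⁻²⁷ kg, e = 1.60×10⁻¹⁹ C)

r ≈ 161 cm

Convert the energy: K = 58.6 keV = 9.38×10^-15 J.
v = √(2K/m) = √(2·9.38×10^-15/6.64×10^-27) = 1.68×10^6 m/s.
r = mv/(qB) = (6.64×10^-27)(1.68×10^6) / [(2×1.60×10^-19)(0.0216)] = 1.61 m.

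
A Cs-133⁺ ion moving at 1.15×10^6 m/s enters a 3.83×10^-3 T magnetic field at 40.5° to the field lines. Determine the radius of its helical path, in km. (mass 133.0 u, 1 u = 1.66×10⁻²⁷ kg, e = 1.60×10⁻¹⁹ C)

Only the perpendicular component v⊥ = v sin40.5° = 7.47×10^5 m/s is bent by the field.
r = m v⊥ /(qB) = (2.21×10^-25)(7.47×10^5) / [(1×1.60×10^-19)(3.83×10^-3)] = 269 m.

r ≈ 0.269 km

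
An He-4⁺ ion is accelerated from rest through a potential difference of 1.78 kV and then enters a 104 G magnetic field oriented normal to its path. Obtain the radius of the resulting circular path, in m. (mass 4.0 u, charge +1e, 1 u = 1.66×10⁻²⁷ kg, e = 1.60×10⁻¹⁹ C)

The kinetic energy gained is K = qV = (1×1.60×10^-19)(1780) = 2.85×10^-16 J.
v = √(2K/m) = 2.93×10^5 m/s.
r = mv/(qB) = (6.64×10^-27)(2.93×10^5) / [(1×1.60×10^-19)(0.0104)] = 1.17 m.

r ≈ 1.17 m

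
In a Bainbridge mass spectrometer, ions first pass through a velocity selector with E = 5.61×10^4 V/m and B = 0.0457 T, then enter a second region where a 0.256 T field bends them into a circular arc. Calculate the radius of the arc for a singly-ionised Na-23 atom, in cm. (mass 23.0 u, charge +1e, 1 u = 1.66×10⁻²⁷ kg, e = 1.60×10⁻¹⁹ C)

r ≈ 114 cm

The selector passes v = E/B = 5.61×10^4/0.0457 = 1.23×10^6 m/s.
In the deflection region, r = mv/(qB₂) = (3.82×10^-26)(1.23×10^6) / [(1×1.60×10^-19)(0.256)] = 1.14 m.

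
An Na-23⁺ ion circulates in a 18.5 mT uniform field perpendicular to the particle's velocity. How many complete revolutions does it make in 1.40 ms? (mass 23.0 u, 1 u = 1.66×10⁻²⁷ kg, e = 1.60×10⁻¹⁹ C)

T = 2πm/(qB) = 2π(3.818×10^-26) / [(1×1.60×10^-19)(0.0185)] = 8.1045×10^-5 s.
N = t/T = 1.40×10^-3 / 8.1045×10^-5 ≈ 17.27, so 17 complete revolutions.

N = 17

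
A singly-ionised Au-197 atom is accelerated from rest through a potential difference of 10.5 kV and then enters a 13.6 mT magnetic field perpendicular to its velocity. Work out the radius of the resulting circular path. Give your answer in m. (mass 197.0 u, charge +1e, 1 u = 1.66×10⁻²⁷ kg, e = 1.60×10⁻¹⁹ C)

The kinetic energy gained is K = qV = (1×1.60×10^-19)(1.05×10^4) = 1.68×10^-15 J.
v = √(2K/m) = 1.01×10^5 m/s.
r = mv/(qB) = (3.27×10^-25)(1.01×10^5) / [(1×1.60×10^-19)(0.0136)] = 15.2 m.

r ≈ 15.2 m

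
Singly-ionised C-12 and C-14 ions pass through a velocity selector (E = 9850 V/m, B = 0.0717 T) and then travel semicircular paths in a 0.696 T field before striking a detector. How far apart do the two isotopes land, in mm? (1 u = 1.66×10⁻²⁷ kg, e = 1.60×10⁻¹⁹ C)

Both emerge at v = E/B₁ = 1.37×10^5 m/s.
r = mv/(qB₂), so r₁ = 0.02457 m and r₂ = 0.02867 m, giving Δr = 4.10×10^-3 m.
After a semicircle each ion lands a diameter 2r from the entry slit, so the separation is 2Δr = 8.19×10^-3 m.

Δd ≈ 8.19 mm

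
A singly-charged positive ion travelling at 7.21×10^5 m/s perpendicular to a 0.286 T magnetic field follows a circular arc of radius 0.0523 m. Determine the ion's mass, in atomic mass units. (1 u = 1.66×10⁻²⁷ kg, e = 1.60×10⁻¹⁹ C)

qvB = mv²/r ⇒ m = qBr/v.
m = (1×1.60×10^-19)(0.286)(0.0523) / (7.21×10^5) = 3.32×10^-27 kg = 2.00 u.

m ≈ 2.00 u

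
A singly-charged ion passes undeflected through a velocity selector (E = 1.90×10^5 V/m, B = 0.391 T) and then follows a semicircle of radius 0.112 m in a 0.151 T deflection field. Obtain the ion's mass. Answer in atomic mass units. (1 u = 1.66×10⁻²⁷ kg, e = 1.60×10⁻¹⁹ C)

v = E/B₁ = 4.86×10^5 m/s.
From r = mv/(qB₂), m = qB₂r/v = (1×1.60×10^-19)(0.151)(0.112) / (4.86×10^5) = 5.57×10^-27 kg.
In atomic mass units: m = 5.57×10^-27 / 1.66×10^-27 = 3.35 u.

m ≈ 3.35 u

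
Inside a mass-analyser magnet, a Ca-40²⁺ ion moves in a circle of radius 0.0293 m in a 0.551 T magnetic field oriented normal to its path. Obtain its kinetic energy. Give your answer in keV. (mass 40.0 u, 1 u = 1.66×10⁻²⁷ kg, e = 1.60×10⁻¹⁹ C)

v = qBr/m = (2×1.60×10^-19)(0.551)(0.0293) / (6.64×10^-26) = 7.78×10^4 m/s.
K = ½mv² = 0.5·(6.64×10^-26)·(7.78×10^4)² = 2.01×10^-16 J = 1.26 keV.

K ≈ 1.26 keV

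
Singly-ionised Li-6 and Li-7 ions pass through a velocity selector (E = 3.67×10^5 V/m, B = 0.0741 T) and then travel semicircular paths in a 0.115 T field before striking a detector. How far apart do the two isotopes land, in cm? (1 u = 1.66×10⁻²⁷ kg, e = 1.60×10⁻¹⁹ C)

Δd ≈ 89.4 cm

Both emerge at v = E/B₁ = 4.95×10^6 m/s.
r = mv/(qB₂), so r₁ = 2.681 m and r₂ = 3.128 m, giving Δr = 0.447 m.
After a semicircle each ion lands a diameter 2r from the entry slit, so the separation is 2Δr = 0.894 m.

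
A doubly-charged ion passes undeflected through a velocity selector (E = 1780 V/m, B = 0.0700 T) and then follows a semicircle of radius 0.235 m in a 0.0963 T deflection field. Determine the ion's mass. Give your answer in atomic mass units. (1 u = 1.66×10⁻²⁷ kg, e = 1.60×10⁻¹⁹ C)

m ≈ 172 u

v = E/B₁ = 2.54×10^4 m/s.
From r = mv/(qB₂), m = qB₂r/v = (2×1.60×10^-19)(0.0963)(0.235) / (2.54×10^4) = 2.85×10^-25 kg.
In atomic mass units: m = 2.85×10^-25 / 1.66×10^-27 = 172 u.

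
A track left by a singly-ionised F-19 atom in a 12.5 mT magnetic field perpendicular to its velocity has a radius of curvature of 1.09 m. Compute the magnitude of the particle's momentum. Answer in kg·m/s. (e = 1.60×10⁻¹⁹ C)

Since qvB = mv²/r, the momentum p = mv = qBr.
p = (1×1.60×10^-19)(0.0125)(1.09) = 2.18×10^-21 kg·m/s.

p ≈ 2.18×10^-21 kg·m/s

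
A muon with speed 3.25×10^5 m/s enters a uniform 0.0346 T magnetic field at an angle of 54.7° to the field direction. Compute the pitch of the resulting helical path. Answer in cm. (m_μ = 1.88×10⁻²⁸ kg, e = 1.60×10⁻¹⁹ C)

pitch ≈ 4.01 cm

The velocity component along B is v∥ = v cos54.7° = 1.88×10^5 m/s.
The cyclotron period T = 2πm/(qB) = 2.13×10^-7 s is set by m, q, B alone.
Pitch = v∥·T = (1.88×10^5)(2.13×10^-7) = 0.0401 m.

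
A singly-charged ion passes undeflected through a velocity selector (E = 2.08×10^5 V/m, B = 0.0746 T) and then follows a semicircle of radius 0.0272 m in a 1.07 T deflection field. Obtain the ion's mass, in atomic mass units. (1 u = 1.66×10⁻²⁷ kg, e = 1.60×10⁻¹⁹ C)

v = E/B₁ = 2.79×10^6 m/s.
From r = mv/(qB₂), m = qB₂r/v = (1×1.60×10^-19)(1.07)(0.0272) / (2.79×10^6) = 1.67×10^-27 kg.
In atomic mass units: m = 1.67×10^-27 / 1.66×10^-27 = 1.01 u.

m ≈ 1.01 u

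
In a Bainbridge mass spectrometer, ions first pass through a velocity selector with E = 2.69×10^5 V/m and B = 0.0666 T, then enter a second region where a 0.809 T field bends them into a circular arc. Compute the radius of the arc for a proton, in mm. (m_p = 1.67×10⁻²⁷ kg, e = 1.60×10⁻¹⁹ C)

r ≈ 52.1 mm

The selector passes v = E/B = 2.69×10^5/0.0666 = 4.04×10^6 m/s.
In the deflection region, r = mv/(qB₂) = (1.67×10^-27)(4.04×10^6) / [(1×1.60×10^-19)(0.809)] = 0.0521 m.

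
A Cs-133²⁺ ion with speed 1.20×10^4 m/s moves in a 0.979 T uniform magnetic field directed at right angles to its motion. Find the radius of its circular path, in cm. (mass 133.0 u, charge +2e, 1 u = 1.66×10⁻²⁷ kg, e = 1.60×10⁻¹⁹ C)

The magnetic force provides the centripetal force: qvB = mv²/r, so r = mv/(qB).
r = (2.21×10^-25 kg)(1.20×10^4 m/s) / [(2×1.60×10^-19 C)(0.979 T)] = 8.46×10^-3 m.

r ≈ 0.846 cm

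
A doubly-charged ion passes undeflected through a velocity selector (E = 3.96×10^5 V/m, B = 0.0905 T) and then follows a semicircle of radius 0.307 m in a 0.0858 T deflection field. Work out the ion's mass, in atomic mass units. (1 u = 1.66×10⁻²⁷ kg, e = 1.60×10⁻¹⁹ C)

v = E/B₁ = 4.38×10^6 m/s.
From r = mv/(qB₂), m = qB₂r/v = (2×1.60×10^-19)(0.0858)(0.307) / (4.38×10^6) = 1.93×10^-27 kg.
In atomic mass units: m = 1.93×10^-27 / 1.66×10^-27 = 1.16 u.

m ≈ 1.16 u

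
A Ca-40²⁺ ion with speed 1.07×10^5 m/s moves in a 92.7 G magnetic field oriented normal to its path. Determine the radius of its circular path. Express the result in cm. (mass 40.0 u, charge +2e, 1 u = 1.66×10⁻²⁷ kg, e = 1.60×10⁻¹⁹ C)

The magnetic force provides the centripetal force: qvB = mv²/r, so r = mv/(qB).
r = (6.64×10^-26 kg)(1.07×10^5 m/s) / [(2×1.60×10^-19 C)(9.27×10^-3 T)] = 2.40 m.

r ≈ 240 cm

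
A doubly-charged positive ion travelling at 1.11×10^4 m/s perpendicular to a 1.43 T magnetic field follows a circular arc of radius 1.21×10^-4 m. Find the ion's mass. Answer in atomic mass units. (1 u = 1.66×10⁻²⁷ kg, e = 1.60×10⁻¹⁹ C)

m ≈ 3.00 u

qvB = mv²/r ⇒ m = qBr/v.
m = (2×1.60×10^-19)(1.43)(1.21×10^-4) / (1.11×10^4) = 4.99×10^-27 kg = 3.00 u.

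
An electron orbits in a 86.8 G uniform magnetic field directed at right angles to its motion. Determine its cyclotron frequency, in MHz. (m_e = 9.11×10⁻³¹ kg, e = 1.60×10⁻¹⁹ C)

f ≈ 243 MHz

f = qB/(2πm) = (1×1.60×10^-19)(8.68×10^-3) / [2π(9.11×10^-31)] = 2.43×10^8 Hz.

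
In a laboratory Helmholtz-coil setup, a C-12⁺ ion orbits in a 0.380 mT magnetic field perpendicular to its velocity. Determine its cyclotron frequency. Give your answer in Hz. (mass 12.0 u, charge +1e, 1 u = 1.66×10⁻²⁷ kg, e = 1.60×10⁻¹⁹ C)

f = qB/(2πm) = (1×1.60×10^-19)(3.80×10^-4) / [2π(1.99×10^-26)] = 486 Hz.

f ≈ 486 Hz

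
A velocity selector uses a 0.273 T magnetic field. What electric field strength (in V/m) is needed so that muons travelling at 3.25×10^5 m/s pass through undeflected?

qE = qvB ⇒ E = vB = (3.25×10^5)(0.273) = 8.87×10^4 V/m.

E ≈ 8.87×10^4 V/m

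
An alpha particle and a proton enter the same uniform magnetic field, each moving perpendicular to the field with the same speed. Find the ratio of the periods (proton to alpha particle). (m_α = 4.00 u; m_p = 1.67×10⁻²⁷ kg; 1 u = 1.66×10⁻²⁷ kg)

T = 2πm/(qB) is independent of speed, so T₂/T₁ = (m₂/q₂)/(m₁/q₁).
T_{proton}/T_{alpha particle} = (1.67×10^-27/1e) / (6.64×10^-27/2e) = 0.503.

ratio ≈ 0.503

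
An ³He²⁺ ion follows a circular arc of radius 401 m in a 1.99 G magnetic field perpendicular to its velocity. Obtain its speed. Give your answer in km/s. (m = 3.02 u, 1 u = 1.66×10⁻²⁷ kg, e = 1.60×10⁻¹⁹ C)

From qvB = mv²/r, v = qBr/m.
v = (2×1.60×10^-19)(1.99×10^-4)(401) / (5.01×10^-27) = 5.09×10^6 m/s.

v ≈ 5090 km/s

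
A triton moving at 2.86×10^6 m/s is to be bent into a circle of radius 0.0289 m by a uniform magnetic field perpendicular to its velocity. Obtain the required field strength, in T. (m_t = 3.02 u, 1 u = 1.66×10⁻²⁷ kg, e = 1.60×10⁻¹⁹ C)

qvB = mv²/r gives B = mv/(qr).
B = (5.01×10^-27)(2.86×10^6) / [(1×1.60×10^-19)(0.0289)] = 3.10 T.

B ≈ 3.10 T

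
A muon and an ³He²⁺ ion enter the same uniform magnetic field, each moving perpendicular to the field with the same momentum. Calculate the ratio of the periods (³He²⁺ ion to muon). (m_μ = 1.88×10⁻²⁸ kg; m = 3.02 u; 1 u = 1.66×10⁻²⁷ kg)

ratio ≈ 13.3

T = 2πm/(qB) is independent of speed, so T₂/T₁ = (m₂/q₂)/(m₁/q₁).
T_{³He²⁺ ion}/T_{muon} = (5.01×10^-27/2e) / (1.88×10^-28/1e) = 13.3.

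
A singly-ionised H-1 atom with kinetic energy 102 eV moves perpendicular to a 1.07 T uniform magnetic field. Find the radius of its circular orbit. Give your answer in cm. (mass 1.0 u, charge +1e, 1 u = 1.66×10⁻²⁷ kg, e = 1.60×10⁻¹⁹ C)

Convert the energy: K = 102 eV = 1.63×10^-17 J.
v = √(2K/m) = √(2·1.63×10^-17/1.66×10^-27) = 1.40×10^5 m/s.
r = mv/(qB) = (1.66×10^-27)(1.40×10^5) / [(1×1.60×10^-19)(1.07)] = 1.36×10^-3 m.

r ≈ 0.136 cm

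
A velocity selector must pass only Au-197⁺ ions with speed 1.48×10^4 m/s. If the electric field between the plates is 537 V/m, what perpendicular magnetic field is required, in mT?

qE = qvB ⇒ B = E/v = (537) / (1.48×10^4) = 0.0363 T.

B ≈ 36.3 mT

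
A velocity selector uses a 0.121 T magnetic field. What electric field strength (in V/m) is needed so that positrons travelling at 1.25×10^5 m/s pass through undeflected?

qE = qvB ⇒ E = vB = (1.25×10^5)(0.121) = 1.51×10^4 V/m.

E ≈ 1.51×10^4 V/m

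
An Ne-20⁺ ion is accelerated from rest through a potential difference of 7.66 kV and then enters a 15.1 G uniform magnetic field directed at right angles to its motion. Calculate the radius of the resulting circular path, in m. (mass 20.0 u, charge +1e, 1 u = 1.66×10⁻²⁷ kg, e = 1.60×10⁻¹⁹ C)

r ≈ 37.3 m

The kinetic energy gained is K = qV = (1×1.60×10^-19)(7660) = 1.23×10^-15 J.
v = √(2K/m) = 2.72×10^5 m/s.
r = mv/(qB) = (3.32×10^-26)(2.72×10^5) / [(1×1.60×10^-19)(1.51×10^-3)] = 37.3 m.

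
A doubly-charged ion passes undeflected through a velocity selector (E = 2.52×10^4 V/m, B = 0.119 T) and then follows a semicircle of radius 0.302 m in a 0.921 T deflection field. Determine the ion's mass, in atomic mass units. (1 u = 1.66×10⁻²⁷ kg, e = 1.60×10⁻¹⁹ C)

v = E/B₁ = 2.12×10^5 m/s.
From r = mv/(qB₂), m = qB₂r/v = (2×1.60×10^-19)(0.921)(0.302) / (2.12×10^5) = 4.20×10^-25 kg.
In atomic mass units: m = 4.20×10^-25 / 1.66×10^-27 = 253 u.

m ≈ 253 u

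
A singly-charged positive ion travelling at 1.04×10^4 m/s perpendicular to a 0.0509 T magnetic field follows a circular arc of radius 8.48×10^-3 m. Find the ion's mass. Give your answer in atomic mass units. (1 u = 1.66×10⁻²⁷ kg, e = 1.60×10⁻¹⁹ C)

qvB = mv²/r ⇒ m = qBr/v.
m = (1×1.60×10^-19)(0.0509)(8.48×10^-3) / (1.04×10^4) = 6.64×10^-27 kg = 4.00 u.

m ≈ 4.00 u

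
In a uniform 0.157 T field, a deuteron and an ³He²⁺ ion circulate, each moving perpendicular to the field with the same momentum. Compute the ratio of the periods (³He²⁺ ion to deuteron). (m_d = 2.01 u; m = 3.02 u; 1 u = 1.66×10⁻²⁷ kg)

T = 2πm/(qB) is independent of speed, so T₂/T₁ = (m₂/q₂)/(m₁/q₁).
T_{³He²⁺ ion}/T_{deuteron} = (5.01×10^-27/2e) / (3.34×10^-27/1e) = 0.751.

ratio ≈ 0.751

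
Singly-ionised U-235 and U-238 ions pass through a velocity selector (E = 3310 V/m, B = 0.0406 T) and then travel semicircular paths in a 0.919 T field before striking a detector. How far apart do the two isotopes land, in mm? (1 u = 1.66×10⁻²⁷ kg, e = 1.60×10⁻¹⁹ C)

Δd ≈ 5.52 mm

Both emerge at v = E/B₁ = 8.15×10^4 m/s.
r = mv/(qB₂), so r₁ = 0.21629 m and r₂ = 0.21905 m, giving Δr = 2.76×10^-3 m.
After a semicircle each ion lands a diameter 2r from the entry slit, so the separation is 2Δr = 5.52×10^-3 m.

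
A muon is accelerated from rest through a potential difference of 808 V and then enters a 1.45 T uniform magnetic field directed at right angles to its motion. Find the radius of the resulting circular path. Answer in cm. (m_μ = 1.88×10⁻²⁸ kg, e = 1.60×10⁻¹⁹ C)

The kinetic energy gained is K = qV = (1×1.60×10^-19)(808) = 1.29×10^-16 J.
v = √(2K/m) = 1.17×10^6 m/s.
r = mv/(qB) = (1.88×10^-28)(1.17×10^6) / [(1×1.60×10^-19)(1.45)] = 9.50×10^-4 m.

r ≈ 0.0950 cm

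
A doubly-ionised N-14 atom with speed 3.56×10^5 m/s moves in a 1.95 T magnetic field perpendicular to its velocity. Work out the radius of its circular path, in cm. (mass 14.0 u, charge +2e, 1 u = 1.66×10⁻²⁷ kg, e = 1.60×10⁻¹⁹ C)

r ≈ 1.33 cm

The magnetic force provides the centripetal force: qvB = mv²/r, so r = mv/(qB).
r = (2.32×10^-26 kg)(3.56×10^5 m/s) / [(2×1.60×10^-19 C)(1.95 T)] = 0.0133 m.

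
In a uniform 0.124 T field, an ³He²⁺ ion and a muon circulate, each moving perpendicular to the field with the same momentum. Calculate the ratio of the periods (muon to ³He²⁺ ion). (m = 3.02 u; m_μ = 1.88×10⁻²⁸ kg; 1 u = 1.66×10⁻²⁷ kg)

T = 2πm/(qB) is independent of speed, so T₂/T₁ = (m₂/q₂)/(m₁/q₁).
T_{muon}/T_{³He²⁺ ion} = (1.88×10^-28/1e) / (5.01×10^-27/2e) = 0.0750.

ratio ≈ 0.0750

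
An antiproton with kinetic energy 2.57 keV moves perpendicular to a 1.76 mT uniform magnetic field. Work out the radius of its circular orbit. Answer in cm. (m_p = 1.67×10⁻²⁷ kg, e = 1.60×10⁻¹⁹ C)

r ≈ 416 cm

Convert the energy: K = 2.57 keV = 4.11×10^-16 J.
v = √(2K/m) = √(2·4.11×10^-16/1.67×10^-27) = 7.02×10^5 m/s.
r = mv/(qB) = (1.67×10^-27)(7.02×10^5) / [(1×1.60×10^-19)(1.76×10^-3)] = 4.16 m.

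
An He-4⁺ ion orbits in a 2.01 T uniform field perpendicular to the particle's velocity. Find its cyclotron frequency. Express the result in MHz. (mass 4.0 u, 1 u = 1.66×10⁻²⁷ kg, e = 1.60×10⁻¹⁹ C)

f = qB/(2πm) = (1×1.60×10^-19)(2.01) / [2π(6.64×10^-27)] = 7.71×10^6 Hz.

f ≈ 7.71 MHz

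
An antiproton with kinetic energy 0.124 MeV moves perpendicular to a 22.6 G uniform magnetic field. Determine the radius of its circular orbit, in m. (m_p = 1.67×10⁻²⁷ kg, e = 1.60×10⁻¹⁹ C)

r ≈ 22.5 m

Convert the energy: K = 0.124 MeV = 1.98×10^-14 J.
v = √(2K/m) = √(2·1.98×10^-14/1.67×10^-27) = 4.87×10^6 m/s.
r = mv/(qB) = (1.67×10^-27)(4.87×10^6) / [(1×1.60×10^-19)(2.26×10^-3)] = 22.5 m.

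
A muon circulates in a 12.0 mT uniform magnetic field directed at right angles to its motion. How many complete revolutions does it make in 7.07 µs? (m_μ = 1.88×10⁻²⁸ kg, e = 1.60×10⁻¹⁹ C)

N = 11

T = 2πm/(qB) = 2π(1.88×10^-28) / [(1×1.60×10^-19)(0.0120)] = 6.1523×10^-7 s.
N = t/T = 7.07×10^-6 / 6.1523×10^-7 ≈ 11.49, so 11 complete revolutions.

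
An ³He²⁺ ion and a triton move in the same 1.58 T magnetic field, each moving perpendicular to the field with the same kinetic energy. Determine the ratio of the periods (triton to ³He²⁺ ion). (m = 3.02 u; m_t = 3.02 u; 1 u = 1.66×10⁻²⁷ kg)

T = 2πm/(qB) is independent of speed, so T₂/T₁ = (m₂/q₂)/(m₁/q₁).
T_{triton}/T_{³He²⁺ ion} = (5.01×10^-27/1e) / (5.01×10^-27/2e) = 2.00.

ratio ≈ 2.00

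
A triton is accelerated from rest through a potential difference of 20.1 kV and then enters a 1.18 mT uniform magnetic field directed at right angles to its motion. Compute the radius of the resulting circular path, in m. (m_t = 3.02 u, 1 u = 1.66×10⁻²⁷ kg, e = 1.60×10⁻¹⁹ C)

r ≈ 30.1 m

The kinetic energy gained is K = qV = (1×1.60×10^-19)(2.01×10^4) = 3.22×10^-15 J.
v = √(2K/m) = 1.13×10^6 m/s.
r = mv/(qB) = (5.01×10^-27)(1.13×10^6) / [(1×1.60×10^-19)(1.18×10^-3)] = 30.1 m.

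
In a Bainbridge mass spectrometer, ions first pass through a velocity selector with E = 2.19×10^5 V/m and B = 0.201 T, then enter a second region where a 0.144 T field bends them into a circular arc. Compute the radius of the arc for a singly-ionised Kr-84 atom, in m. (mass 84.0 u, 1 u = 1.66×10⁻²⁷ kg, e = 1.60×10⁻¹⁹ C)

The selector passes v = E/B = 2.19×10^5/0.201 = 1.09×10^6 m/s.
In the deflection region, r = mv/(qB₂) = (1.39×10^-25)(1.09×10^6) / [(1×1.60×10^-19)(0.144)] = 6.59 m.

r ≈ 6.59 m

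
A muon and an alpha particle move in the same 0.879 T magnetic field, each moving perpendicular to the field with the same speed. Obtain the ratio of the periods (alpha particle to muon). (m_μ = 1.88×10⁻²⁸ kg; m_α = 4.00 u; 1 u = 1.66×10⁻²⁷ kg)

ratio ≈ 17.7

T = 2πm/(qB) is independent of speed, so T₂/T₁ = (m₂/q₂)/(m₁/q₁).
T_{alpha particle}/T_{muon} = (6.64×10^-27/2e) / (1.88×10^-28/1e) = 17.7.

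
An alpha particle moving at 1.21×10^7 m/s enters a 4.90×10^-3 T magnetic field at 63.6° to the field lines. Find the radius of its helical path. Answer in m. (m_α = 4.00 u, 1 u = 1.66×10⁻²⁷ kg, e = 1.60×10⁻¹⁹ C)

Only the perpendicular component v⊥ = v sin63.6° = 1.08×10^7 m/s is bent by the field.
r = m v⊥ /(qB) = (6.64×10^-27)(1.08×10^7) / [(2×1.60×10^-19)(4.90×10^-3)] = 45.9 m.

r ≈ 45.9 m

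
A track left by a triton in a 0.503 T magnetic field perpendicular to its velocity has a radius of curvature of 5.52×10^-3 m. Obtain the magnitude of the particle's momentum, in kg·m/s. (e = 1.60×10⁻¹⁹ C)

p ≈ 4.44×10^-22 kg·m/s

Since qvB = mv²/r, the momentum p = mv = qBr.
p = (1×1.60×10^-19)(0.503)(5.52×10^-3) = 4.44×10^-22 kg·m/s.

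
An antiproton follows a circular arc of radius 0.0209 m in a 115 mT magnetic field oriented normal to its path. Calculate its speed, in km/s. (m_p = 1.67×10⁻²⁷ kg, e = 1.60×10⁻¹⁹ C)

From qvB = mv²/r, v = qBr/m.
v = (1×1.60×10^-19)(0.115)(0.0209) / (1.67×10^-27) = 2.30×10^5 m/s.

v ≈ 230 km/s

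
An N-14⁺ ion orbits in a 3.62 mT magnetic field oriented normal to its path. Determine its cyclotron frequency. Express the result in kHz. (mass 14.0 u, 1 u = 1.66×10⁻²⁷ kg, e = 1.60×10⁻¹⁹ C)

f = qB/(2πm) = (1×1.60×10^-19)(3.62×10^-3) / [2π(2.32×10^-26)] = 3970 Hz.

f ≈ 3.97 kHz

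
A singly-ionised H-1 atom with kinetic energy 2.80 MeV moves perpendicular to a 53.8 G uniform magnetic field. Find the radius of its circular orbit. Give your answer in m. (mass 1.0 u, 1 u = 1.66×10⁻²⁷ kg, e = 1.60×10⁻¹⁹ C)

Convert the energy: K = 2.80 MeV = 4.48×10^-13 J.
v = √(2K/m) = √(2·4.48×10^-13/1.66×10^-27) = 2.32×10^7 m/s.
r = mv/(qB) = (1.66×10^-27)(2.32×10^7) / [(1×1.60×10^-19)(5.38×10^-3)] = 44.8 m.

r ≈ 44.8 m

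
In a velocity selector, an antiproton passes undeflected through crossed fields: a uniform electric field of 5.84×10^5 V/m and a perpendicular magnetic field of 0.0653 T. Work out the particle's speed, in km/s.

v ≈ 8940 km/s

For zero net force, qE = qvB, so v = E/B.
v = (5.84×10^5) / (0.0653) = 8.94×10^6 m/s.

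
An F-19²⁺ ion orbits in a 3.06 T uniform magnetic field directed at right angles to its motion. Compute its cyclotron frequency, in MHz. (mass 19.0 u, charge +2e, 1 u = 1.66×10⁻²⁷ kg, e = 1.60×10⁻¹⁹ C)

f ≈ 4.94 MHz

f = qB/(2πm) = (2×1.60×10^-19)(3.06) / [2π(3.15×10^-26)] = 4.94×10^6 Hz.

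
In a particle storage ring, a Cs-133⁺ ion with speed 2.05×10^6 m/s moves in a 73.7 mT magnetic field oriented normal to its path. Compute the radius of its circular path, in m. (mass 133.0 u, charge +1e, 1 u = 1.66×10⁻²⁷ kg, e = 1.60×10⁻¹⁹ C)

r ≈ 38.4 m

The magnetic force provides the centripetal force: qvB = mv²/r, so r = mv/(qB).
r = (2.21×10^-25 kg)(2.05×10^6 m/s) / [(1×1.60×10^-19 C)(0.0737 T)] = 38.4 m.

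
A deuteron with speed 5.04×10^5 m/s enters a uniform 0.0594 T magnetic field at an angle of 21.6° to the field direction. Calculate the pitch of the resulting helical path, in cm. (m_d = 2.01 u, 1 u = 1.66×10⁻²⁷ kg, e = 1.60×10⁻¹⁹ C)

pitch ≈ 103 cm

The velocity component along B is v∥ = v cos21.6° = 4.69×10^5 m/s.
The cyclotron period T = 2πm/(qB) = 2.21×10^-6 s is set by m, q, B alone.
Pitch = v∥·T = (4.69×10^5)(2.21×10^-6) = 1.03 m.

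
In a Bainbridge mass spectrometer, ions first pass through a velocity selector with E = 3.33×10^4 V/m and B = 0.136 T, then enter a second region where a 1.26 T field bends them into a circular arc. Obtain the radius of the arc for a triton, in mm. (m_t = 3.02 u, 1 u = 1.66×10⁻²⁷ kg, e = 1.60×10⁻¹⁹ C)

The selector passes v = E/B = 3.33×10^4/0.136 = 2.45×10^5 m/s.
In the deflection region, r = mv/(qB₂) = (5.01×10^-27)(2.45×10^5) / [(1×1.60×10^-19)(1.26)] = 6.09×10^-3 m.

r ≈ 6.09 mm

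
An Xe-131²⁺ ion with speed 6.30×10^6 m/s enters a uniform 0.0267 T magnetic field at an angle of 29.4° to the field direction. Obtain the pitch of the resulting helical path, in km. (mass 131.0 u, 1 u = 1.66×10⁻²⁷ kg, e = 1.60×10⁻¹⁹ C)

pitch ≈ 0.878 km

The velocity component along B is v∥ = v cos29.4° = 5.49×10^6 m/s.
The cyclotron period T = 2πm/(qB) = 1.60×10^-4 s is set by m, q, B alone.
Pitch = v∥·T = (5.49×10^6)(1.60×10^-4) = 878 m.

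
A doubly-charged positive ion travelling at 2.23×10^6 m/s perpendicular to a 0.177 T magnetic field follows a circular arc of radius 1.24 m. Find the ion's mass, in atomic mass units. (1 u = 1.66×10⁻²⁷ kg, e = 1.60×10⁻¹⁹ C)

m ≈ 19.0 u

qvB = mv²/r ⇒ m = qBr/v.
m = (2×1.60×10^-19)(0.177)(1.24) / (2.23×10^6) = 3.15×10^-26 kg = 19.0 u.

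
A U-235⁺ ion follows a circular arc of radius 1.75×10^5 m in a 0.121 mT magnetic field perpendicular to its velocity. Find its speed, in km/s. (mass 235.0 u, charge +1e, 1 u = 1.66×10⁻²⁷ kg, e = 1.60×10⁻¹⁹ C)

v ≈ 8680 km/s

From qvB = mv²/r, v = qBr/m.
v = (1×1.60×10^-19)(1.21×10^-4)(1.75×10^5) / (3.90×10^-25) = 8.68×10^6 m/s.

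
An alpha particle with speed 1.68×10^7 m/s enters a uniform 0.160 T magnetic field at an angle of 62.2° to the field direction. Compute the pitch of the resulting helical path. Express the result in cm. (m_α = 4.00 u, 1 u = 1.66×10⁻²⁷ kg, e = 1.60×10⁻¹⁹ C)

pitch ≈ 638 cm

The velocity component along B is v∥ = v cos62.2° = 7.84×10^6 m/s.
The cyclotron period T = 2πm/(qB) = 8.15×10^-7 s is set by m, q, B alone.
Pitch = v∥·T = (7.84×10^6)(8.15×10^-7) = 6.38 m.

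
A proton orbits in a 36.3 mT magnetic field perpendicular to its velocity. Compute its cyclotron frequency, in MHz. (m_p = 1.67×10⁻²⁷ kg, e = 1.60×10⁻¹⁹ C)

f = qB/(2πm) = (1×1.60×10^-19)(0.0363) / [2π(1.67×10^-27)] = 5.54×10^5 Hz.

f ≈ 0.554 MHz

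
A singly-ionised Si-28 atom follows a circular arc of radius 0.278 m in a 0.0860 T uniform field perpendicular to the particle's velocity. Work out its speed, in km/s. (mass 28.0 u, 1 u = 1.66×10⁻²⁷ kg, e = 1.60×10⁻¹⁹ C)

From qvB = mv²/r, v = qBr/m.
v = (1×1.60×10^-19)(0.0860)(0.278) / (4.65×10^-26) = 8.23×10^4 m/s.

v ≈ 82.3 km/s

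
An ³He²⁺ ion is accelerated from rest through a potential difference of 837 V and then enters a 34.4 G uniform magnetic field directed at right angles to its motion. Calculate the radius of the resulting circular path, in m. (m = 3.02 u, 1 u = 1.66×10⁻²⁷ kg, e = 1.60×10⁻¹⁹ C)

The kinetic energy gained is K = qV = (2×1.60×10^-19)(837) = 2.68×10^-16 J.
v = √(2K/m) = 3.27×10^5 m/s.
r = mv/(qB) = (5.01×10^-27)(3.27×10^5) / [(2×1.60×10^-19)(3.44×10^-3)] = 1.49 m.

r ≈ 1.49 m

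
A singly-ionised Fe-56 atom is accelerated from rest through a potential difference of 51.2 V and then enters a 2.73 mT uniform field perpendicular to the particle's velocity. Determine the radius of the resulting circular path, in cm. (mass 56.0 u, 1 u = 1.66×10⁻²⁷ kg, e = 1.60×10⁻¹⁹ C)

The kinetic energy gained is K = qV = (1×1.60×10^-19)(51.2) = 8.19×10^-18 J.
v = √(2K/m) = 1.33×10^4 m/s.
r = mv/(qB) = (9.30×10^-26)(1.33×10^4) / [(1×1.60×10^-19)(2.73×10^-3)] = 2.83 m.

r ≈ 283 cm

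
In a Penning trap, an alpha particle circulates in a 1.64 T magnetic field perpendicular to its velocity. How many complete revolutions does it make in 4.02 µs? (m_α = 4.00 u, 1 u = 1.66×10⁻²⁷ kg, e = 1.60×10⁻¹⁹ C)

T = 2πm/(qB) = 2π(6.64×10^-27) / [(2×1.60×10^-19)(1.64)] = 7.9498×10^-8 s.
N = t/T = 4.02×10^-6 / 7.9498×10^-8 ≈ 50.57, so 50 complete revolutions.

N = 50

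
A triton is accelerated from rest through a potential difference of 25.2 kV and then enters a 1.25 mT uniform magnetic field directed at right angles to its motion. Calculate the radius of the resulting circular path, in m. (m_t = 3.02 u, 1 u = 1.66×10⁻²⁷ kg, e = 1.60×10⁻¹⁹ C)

The kinetic energy gained is K = qV = (1×1.60×10^-19)(2.52×10^4) = 4.03×10^-15 J.
v = √(2K/m) = 1.27×10^6 m/s.
r = mv/(qB) = (5.01×10^-27)(1.27×10^6) / [(1×1.60×10^-19)(1.25×10^-3)] = 31.8 m.

r ≈ 31.8 m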